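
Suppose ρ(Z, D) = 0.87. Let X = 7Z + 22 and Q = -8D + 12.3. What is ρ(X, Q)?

ρ(X, Q) = -0.87

Linear rescalings preserve |correlation|; the slopes 7 and -8 have opposite signs, so the correlation flips sign: ρ(X, Q) = −ρ(Z, D) = -0.87.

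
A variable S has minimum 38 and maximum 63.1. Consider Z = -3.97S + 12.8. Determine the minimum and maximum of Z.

a = -3.97 < 0, so order reverses: min(Z) = a·max(S)+b = (-3.97)·63.1 + 12.8 = -237.707; max(Z) = a·min(S)+b = (-3.97)·38 + 12.8 = -138.06.

min(Z) = -237.707, max(Z) = -138.06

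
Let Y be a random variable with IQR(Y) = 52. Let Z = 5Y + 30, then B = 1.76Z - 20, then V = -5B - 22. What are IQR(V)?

IQR(Z) = |5|·52 = 260.
IQR(B) = |1.76|·260 = 457.6.
IQR(V) = |-5|·457.6 = 2288.

IQR(V) = 2288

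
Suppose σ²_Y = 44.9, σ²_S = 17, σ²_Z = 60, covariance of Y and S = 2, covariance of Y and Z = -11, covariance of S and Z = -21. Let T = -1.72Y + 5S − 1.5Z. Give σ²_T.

σ²_T = a²·σ²_Y + b²·σ²_S + c²·σ²_Z + 2ab·covariance of Y and S + 2ac·covariance of Y and Z + 2bc·covariance of S and Z, with a = -1.72, b = 5, c = -1.5.
= 132.83216 + 425 + 135 + (-34.4) + (-56.76) + 315
= 916.67216.

σ²_T = 916.67216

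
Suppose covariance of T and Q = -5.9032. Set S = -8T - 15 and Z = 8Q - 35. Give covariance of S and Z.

covariance of S and Z = a·c·covariance of T and Q = (-8)·8·(-5.9032) = 377.8048. Additive constants drop out.

covariance of S and Z = 377.8048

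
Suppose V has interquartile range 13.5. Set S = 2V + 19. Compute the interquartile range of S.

IQR(S) = 27

Under S = aV + b, IQR(S) = |a|·IQR(V) = |2|·13.5 = 27 (shifts cancel; spread scales by |a|).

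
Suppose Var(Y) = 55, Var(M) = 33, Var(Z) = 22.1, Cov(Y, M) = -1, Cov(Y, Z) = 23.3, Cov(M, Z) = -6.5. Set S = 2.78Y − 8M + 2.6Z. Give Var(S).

Var(S) = 3338.1628

Var(S) = a²·Var(Y) + b²·Var(M) + c²·Var(Z) + 2ab·Cov(Y, M) + 2ac·Cov(Y, Z) + 2bc·Cov(M, Z), with a = 2.78, b = -8, c = 2.6.
= 425.062 + 2112 + 149.396 + 44.48 + 336.8248 + 270.4
= 3338.1628.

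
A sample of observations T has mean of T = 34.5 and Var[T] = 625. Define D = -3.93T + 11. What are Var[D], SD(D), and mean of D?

D = -3.93T + 11 is linear with a = -3.93, b = 11.
Var[D] = a²·Var[T] = (-3.93)²·625 = 9653.0625 (the additive constant 11 does not affect variance).
SD(T) = √625 = 25.
SD(D) = |a|·SD(T) = |-3.93|·25 = 98.25.
mean of D = a·mean of T + b = (-3.93)·34.5 + 11 = -124.585.

Var[D] = 9653.0625, SD(D) = 98.25, mean of D = -124.585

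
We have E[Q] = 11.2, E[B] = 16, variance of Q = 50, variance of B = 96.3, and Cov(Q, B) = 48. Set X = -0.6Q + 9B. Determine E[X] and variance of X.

E[X] = (-0.6)·E[Q] + 9·E[B] = (-0.6)·11.2 + 9·16 = 137.28.
variance of X = a²·variance of Q + b²·variance of B + 2ab·Cov(Q, B) with a = -0.6, b = 9.
= (-0.6)²·50 + 9²·96.3 + 2·(-0.6)·9·48
= 18 + 7800.3 + (-518.4) = 7299.9.

E[X] = 137.28, variance of X = 7299.9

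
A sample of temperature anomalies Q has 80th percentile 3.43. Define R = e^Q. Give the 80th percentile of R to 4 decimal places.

80th percentile of R = 30.8766

e^Q is increasing, so P_{80}(R) = g(P_{80}(Q)) ≈ 30.8766.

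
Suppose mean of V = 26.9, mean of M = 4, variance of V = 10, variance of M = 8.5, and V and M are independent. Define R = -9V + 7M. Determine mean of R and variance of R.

mean of R = (-9)·mean of V + 7·mean of M = (-9)·26.9 + 7·4 = -214.1.
variance of R = a²·variance of V + b²·variance of M + 2ab·covariance of V and M with a = -9, b = 7.
Independence gives covariance of V and M = 0.
= (-9)²·10 + 7²·8.5 + 2·(-9)·7·0
= 810 + 416.5 + 0 = 1226.5.

mean of R = -214.1, variance of R = 1226.5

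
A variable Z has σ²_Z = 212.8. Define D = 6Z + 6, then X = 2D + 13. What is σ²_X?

σ²_X = 30643.2

σ²_D = 6²·212.8 = 7660.8.
σ²_X = 2²·7660.8 = 30643.2.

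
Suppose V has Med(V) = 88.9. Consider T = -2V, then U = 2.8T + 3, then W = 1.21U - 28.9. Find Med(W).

Med(T) = (-2)·88.9 = -177.8.
Med(U) = 2.8·(-177.8) + 3 = -494.84.
Med(W) = 1.21·(-494.84) + (-28.9) = -627.6564.

Med(W) = -627.6564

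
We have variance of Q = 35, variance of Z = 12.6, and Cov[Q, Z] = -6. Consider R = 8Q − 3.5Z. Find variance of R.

variance of R = 2730.35

variance of R = a²·variance of Q + b²·variance of Z + 2ab·Cov[Q, Z] with a = 8, b = -3.5.
= 8²·35 + (-3.5)²·12.6 + 2·8·(-3.5)·(-6)
= 2240 + 154.35 + 336 = 2730.35.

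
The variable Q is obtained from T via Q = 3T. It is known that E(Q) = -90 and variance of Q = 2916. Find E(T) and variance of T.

E(T) = -30, variance of T = 324

From Q = 3T: E(Q) = a·E(T) + b, so E(T) = (E(Q) − b)/a = (-90 − 0)/3 = -30.
variance of Q = a²·variance of T, so variance of T = 2916/3² = 324.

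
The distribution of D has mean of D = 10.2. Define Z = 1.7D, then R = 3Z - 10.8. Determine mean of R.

mean of Z = 1.7·10.2 = 17.34.
mean of R = 3·17.34 + (-10.8) = 41.22.

mean of R = 41.22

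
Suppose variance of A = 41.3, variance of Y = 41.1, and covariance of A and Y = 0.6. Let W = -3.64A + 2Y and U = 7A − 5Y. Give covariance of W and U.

By bilinearity, covariance of W and U = ac·variance of A + bd·variance of Y + (ad+bc)·covariance of A and Y, with a=-3.64, b=2, c=7, d=-5.
ac·variance of A = (-3.64)·7·41.3 = -1052.324
bd·variance of Y = 2·(-5)·41.1 = -411
(ad+bc)·covariance of A and Y = (32.2)·0.6 = 19.32
covariance of W and U = -1052.324 + (-411) + 19.32 = -1444.004.

covariance of W and U = -1444.004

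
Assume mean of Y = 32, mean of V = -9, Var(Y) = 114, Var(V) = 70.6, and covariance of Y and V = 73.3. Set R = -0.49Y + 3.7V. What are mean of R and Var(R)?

mean of R = -48.98, Var(R) = 728.0996

mean of R = (-0.49)·mean of Y + 3.7·mean of V = (-0.49)·32 + 3.7·(-9) = -48.98.
Var(R) = a²·Var(Y) + b²·Var(V) + 2ab·covariance of Y and V with a = -0.49, b = 3.7.
= (-0.49)²·114 + 3.7²·70.6 + 2·(-0.49)·3.7·73.3
= 27.3714 + 966.514 + (-265.7858) = 728.0996.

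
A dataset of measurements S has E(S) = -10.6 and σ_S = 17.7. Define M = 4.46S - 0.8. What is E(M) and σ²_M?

E(M) = -48.076, σ²_M = 6231.839364

M = 4.46S - 0.8 is linear with a = 4.46, b = -0.8.
E(M) = a·E(S) + b = 4.46·(-10.6) + (-0.8) = -48.076.
σ²_S = 17.7² = 313.29.
σ²_M = a²·σ²_S = 4.46²·313.29 = 6231.839364 (the additive constant -0.8 does not affect variance).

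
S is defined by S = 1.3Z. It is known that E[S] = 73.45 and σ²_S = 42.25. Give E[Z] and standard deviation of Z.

E[Z] = 56.5, standard deviation of Z = 5

From S = 1.3Z: E[S] = a·E[Z] + b, so E[Z] = (E[S] − b)/a = (73.45 − 0)/1.3 = 56.5.
standard deviation of S = √42.25 = 6.5.
standard deviation of S = |a|·standard deviation of Z, so standard deviation of Z = 6.5/|1.3| = 5.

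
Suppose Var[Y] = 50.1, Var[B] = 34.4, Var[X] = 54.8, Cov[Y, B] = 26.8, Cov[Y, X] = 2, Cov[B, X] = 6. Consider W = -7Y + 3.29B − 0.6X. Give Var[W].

Var[W] = a²·Var[Y] + b²·Var[B] + c²·Var[X] + 2ab·Cov[Y, B] + 2ac·Cov[Y, X] + 2bc·Cov[B, X], with a = -7, b = 3.29, c = -0.6.
= 2454.9 + 372.34904 + 19.728 + (-1234.408) + 16.8 + (-23.688)
= 1605.68104.

Var[W] = 1605.68104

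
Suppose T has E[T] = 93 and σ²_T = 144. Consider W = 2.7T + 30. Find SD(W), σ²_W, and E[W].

W = 2.7T + 30 is linear with a = 2.7, b = 30.
SD(T) = √144 = 12.
SD(W) = |a|·SD(T) = |2.7|·12 = 32.4.
σ²_W = a²·σ²_T = 2.7²·144 = 1049.76 (the additive constant 30 does not affect variance).
E[W] = a·E[T] + b = 2.7·93 + 30 = 281.1.

SD(W) = 32.4, σ²_W = 1049.76, E[W] = 281.1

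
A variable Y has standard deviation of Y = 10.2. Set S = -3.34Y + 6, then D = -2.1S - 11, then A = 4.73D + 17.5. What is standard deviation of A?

standard deviation of S = |-3.34|·10.2 = 34.068.
standard deviation of D = |-2.1|·34.068 = 71.5428.
standard deviation of A = |4.73|·71.5428 = 338.397444.

standard deviation of A = 338.397444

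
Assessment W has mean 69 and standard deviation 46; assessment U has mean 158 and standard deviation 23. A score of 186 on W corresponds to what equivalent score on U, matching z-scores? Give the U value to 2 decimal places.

U = 216.50

z = (186 − 69)/46 ≈ 2.5435.
U = 158 + z·23 = 158 + (186 − 69)·23/46 = 216.50.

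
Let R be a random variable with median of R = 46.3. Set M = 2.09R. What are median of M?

A linear map preserves order up to sign, so median of M = a·median of R + b = 2.09·46.3 = 96.767.

median of M = 96.767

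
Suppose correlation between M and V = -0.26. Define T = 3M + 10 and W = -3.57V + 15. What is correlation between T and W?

Linear rescalings preserve |correlation|; the slopes 3 and -3.57 have opposite signs, so the correlation flips sign: correlation between T and W = −correlation between M and V = 0.26.

correlation between T and W = 0.26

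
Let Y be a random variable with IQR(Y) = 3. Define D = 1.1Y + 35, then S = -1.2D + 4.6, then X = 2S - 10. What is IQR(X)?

IQR(X) = 7.92

IQR(D) = |1.1|·3 = 3.3.
IQR(S) = |-1.2|·3.3 = 3.96.
IQR(X) = |2|·3.96 = 7.92.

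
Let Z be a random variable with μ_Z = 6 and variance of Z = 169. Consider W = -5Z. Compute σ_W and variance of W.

σ_W = 65, variance of W = 4225

W = -5Z is linear with a = -5, b = 0.
σ_Z = √169 = 13.
σ_W = |a|·σ_Z = |-5|·13 = 65.
variance of W = a²·variance of Z = (-5)²·169 = 4225.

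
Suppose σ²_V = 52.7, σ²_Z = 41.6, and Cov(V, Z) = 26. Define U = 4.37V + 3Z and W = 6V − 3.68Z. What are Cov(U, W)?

By bilinearity, Cov(U, W) = ac·σ²_V + bd·σ²_Z + (ad+bc)·Cov(V, Z), with a=4.37, b=3, c=6, d=-3.68.
ac·σ²_V = 4.37·6·52.7 = 1381.794
bd·σ²_Z = 3·(-3.68)·41.6 = -459.264
(ad+bc)·Cov(V, Z) = (1.9184)·26 = 49.8784
Cov(U, W) = 1381.794 + (-459.264) + 49.8784 = 972.4084.

Cov(U, W) = 972.4084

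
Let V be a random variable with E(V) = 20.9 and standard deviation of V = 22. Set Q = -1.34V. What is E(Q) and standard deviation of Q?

Q = -1.34V is linear with a = -1.34, b = 0.
E(Q) = a·E(V) + b = (-1.34)·20.9 = -28.006.
standard deviation of Q = |a|·standard deviation of V = |-1.34|·22 = 29.48.

E(Q) = -28.006, standard deviation of Q = 29.48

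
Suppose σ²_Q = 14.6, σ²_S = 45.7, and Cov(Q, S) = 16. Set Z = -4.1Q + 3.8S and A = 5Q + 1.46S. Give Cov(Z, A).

Cov(Z, A) = 162.4676

By bilinearity, Cov(Z, A) = ac·σ²_Q + bd·σ²_S + (ad+bc)·Cov(Q, S), with a=-4.1, b=3.8, c=5, d=1.46.
ac·σ²_Q = (-4.1)·5·14.6 = -299.3
bd·σ²_S = 3.8·1.46·45.7 = 253.5436
(ad+bc)·Cov(Q, S) = (13.014)·16 = 208.224
Cov(Z, A) = -299.3 + 253.5436 + 208.224 = 162.4676.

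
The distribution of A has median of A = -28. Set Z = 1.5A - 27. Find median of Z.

median of Z = -69

A linear map preserves order up to sign, so median of Z = a·median of A + b = 1.5·(-28) + (-27) = -69.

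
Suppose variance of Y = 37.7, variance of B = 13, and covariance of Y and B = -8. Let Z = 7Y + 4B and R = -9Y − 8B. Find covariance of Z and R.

By bilinearity, covariance of Z and R = ac·variance of Y + bd·variance of B + (ad+bc)·covariance of Y and B, with a=7, b=4, c=-9, d=-8.
ac·variance of Y = 7·(-9)·37.7 = -2375.1
bd·variance of B = 4·(-8)·13 = -416
(ad+bc)·covariance of Y and B = (-92)·(-8) = 736
covariance of Z and R = -2375.1 + (-416) + 736 = -2055.1.

covariance of Z and R = -2055.1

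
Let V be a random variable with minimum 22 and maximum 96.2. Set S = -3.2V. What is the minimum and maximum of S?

a = -3.2 < 0, so order reverses: min(S) = a·max(V)+b = (-3.2)·96.2 = -307.84; max(S) = a·min(V)+b = (-3.2)·22 = -70.4.

min(S) = -307.84, max(S) = -70.4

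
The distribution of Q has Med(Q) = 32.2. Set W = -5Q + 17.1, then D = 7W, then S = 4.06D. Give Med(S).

Med(S) = -4089.638

Med(W) = (-5)·32.2 + 17.1 = -143.9.
Med(D) = 7·(-143.9) = -1007.3.
Med(S) = 4.06·(-1007.3) = -4089.638.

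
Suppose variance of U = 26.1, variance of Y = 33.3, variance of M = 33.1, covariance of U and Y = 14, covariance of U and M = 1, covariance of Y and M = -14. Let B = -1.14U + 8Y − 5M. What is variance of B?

variance of B = a²·variance of U + b²·variance of Y + c²·variance of M + 2ab·covariance of U and Y + 2ac·covariance of U and M + 2bc·covariance of Y and M, with a = -1.14, b = 8, c = -5.
= 33.91956 + 2131.2 + 827.5 + (-255.36) + 11.4 + 1120
= 3868.65956.

variance of B = 3868.65956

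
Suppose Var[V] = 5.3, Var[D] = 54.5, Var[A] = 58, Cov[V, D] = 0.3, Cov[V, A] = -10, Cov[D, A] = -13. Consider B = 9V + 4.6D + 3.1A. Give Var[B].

Var[B] = a²·Var[V] + b²·Var[D] + c²·Var[A] + 2ab·Cov[V, D] + 2ac·Cov[V, A] + 2bc·Cov[D, A], with a = 9, b = 4.6, c = 3.1.
= 429.3 + 1153.22 + 557.38 + 24.84 + (-558) + (-370.76)
= 1235.98.

Var[B] = 1235.98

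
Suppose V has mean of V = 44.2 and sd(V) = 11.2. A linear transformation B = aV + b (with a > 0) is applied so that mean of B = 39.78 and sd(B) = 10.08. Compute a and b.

a = 0.9, b = 0

sd(B) = a·sd(V) (a > 0), so a = 10.08/11.2 = 0.9.
mean of B = a·mean of V + b, so b = 39.78 − 0.9·44.2 = 0.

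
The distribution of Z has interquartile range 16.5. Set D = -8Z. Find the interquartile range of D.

IQR(D) = 132

Under D = aZ + b, IQR(D) = |a|·IQR(Z) = |-8|·16.5 = 132 (shifts cancel; spread scales by |a|).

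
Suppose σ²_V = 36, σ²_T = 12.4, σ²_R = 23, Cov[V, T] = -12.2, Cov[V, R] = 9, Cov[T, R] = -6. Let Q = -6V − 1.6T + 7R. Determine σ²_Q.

σ²_Q = 1598.904

σ²_Q = a²·σ²_V + b²·σ²_T + c²·σ²_R + 2ab·Cov[V, T] + 2ac·Cov[V, R] + 2bc·Cov[T, R], with a = -6, b = -1.6, c = 7.
= 1296 + 31.744 + 1127 + (-234.24) + (-756) + 134.4
= 1598.904.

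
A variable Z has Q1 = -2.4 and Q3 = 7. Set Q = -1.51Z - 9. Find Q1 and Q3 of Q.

a = -1.51 < 0 reverses order: Q1(Q) comes from Q3(Z), Q3(Q) from Q1(Z).
Q1(Q) = (-1.51)·7 + (-9) = -19.57; Q3(Q) = (-1.51)·(-2.4) + (-9) = -5.376.

Q1(Q) = -19.57, Q3(Q) = -5.376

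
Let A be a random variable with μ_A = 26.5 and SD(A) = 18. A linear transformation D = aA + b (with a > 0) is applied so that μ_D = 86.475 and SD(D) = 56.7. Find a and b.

a = 3.15, b = 3

SD(D) = a·SD(A) (a > 0), so a = 56.7/18 = 3.15.
μ_D = a·μ_A + b, so b = 86.475 − 3.15·26.5 = 3.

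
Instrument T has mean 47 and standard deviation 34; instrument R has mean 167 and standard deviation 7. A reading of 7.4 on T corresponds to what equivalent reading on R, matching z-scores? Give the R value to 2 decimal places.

R = 158.85

z = (7.4 − 47)/34 ≈ -1.1647.
R = 167 + z·7 = 167 + (7.4 − 47)·7/34 ≈ 158.85.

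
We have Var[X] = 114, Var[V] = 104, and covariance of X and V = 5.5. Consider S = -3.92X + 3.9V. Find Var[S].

Var[S] = a²·Var[X] + b²·Var[V] + 2ab·covariance of X and V with a = -3.92, b = 3.9.
= (-3.92)²·114 + 3.9²·104 + 2·(-3.92)·3.9·5.5
= 1751.7696 + 1581.84 + (-168.168) = 3165.4416.

Var[S] = 3165.4416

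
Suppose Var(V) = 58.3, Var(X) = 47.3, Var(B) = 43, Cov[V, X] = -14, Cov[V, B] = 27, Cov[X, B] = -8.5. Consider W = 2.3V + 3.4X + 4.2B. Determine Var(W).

Var(W) = a²·Var(V) + b²·Var(X) + c²·Var(B) + 2ab·Cov[V, X] + 2ac·Cov[V, B] + 2bc·Cov[X, B], with a = 2.3, b = 3.4, c = 4.2.
= 308.407 + 546.788 + 758.52 + (-218.96) + 521.64 + (-242.76)
= 1673.635.

Var(W) = 1673.635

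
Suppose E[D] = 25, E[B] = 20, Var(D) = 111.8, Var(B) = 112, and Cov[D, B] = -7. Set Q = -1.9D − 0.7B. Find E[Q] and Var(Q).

E[Q] = (-1.9)·E[D] + (-0.7)·E[B] = (-1.9)·25 + (-0.7)·20 = -61.5.
Var(Q) = a²·Var(D) + b²·Var(B) + 2ab·Cov[D, B] with a = -1.9, b = -0.7.
= (-1.9)²·111.8 + (-0.7)²·112 + 2·(-1.9)·(-0.7)·(-7)
= 403.598 + 54.88 + (-18.62) = 439.858.

E[Q] = -61.5, Var(Q) = 439.858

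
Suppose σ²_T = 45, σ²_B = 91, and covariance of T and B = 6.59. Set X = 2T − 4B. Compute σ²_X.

σ²_X = 1530.56

σ²_X = a²·σ²_T + b²·σ²_B + 2ab·covariance of T and B with a = 2, b = -4.
= 2²·45 + (-4)²·91 + 2·2·(-4)·6.59
= 180 + 1456 + (-105.44) = 1530.56.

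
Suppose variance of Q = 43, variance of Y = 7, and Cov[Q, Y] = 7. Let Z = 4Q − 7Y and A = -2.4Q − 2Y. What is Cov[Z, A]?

Cov[Z, A] = -253.2

By bilinearity, Cov[Z, A] = ac·variance of Q + bd·variance of Y + (ad+bc)·Cov[Q, Y], with a=4, b=-7, c=-2.4, d=-2.
ac·variance of Q = 4·(-2.4)·43 = -412.8
bd·variance of Y = (-7)·(-2)·7 = 98
(ad+bc)·Cov[Q, Y] = (8.8)·7 = 61.6
Cov[Z, A] = -412.8 + 98 + 61.6 = -253.2.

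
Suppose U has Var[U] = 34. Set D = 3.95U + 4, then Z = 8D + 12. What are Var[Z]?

Var[Z] = 33951.04

Var[D] = 3.95²·34 = 530.485.
Var[Z] = 8²·530.485 = 33951.04.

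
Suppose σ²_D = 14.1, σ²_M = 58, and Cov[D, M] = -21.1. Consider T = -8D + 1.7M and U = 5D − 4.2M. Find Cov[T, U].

Cov[T, U] = -1866.43

By bilinearity, Cov[T, U] = ac·σ²_D + bd·σ²_M + (ad+bc)·Cov[D, M], with a=-8, b=1.7, c=5, d=-4.2.
ac·σ²_D = (-8)·5·14.1 = -564
bd·σ²_M = 1.7·(-4.2)·58 = -414.12
(ad+bc)·Cov[D, M] = (42.1)·(-21.1) = -888.31
Cov[T, U] = -564 + (-414.12) + (-888.31) = -1866.43.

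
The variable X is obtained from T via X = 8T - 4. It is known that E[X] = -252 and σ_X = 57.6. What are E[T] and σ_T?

E[T] = -31, σ_T = 7.2

From X = 8T - 4: E[X] = a·E[T] + b, so E[T] = (E[X] − b)/a = (-252 − (-4))/8 = -31.
σ_X = |a|·σ_T, so σ_T = 57.6/|8| = 7.2.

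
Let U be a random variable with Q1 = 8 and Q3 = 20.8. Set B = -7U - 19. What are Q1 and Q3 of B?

Q1(B) = -164.6, Q3(B) = -75

a = -7 < 0 reverses order: Q1(B) comes from Q3(U), Q3(B) from Q1(U).
Q1(B) = (-7)·20.8 + (-19) = -164.6; Q3(B) = (-7)·8 + (-19) = -75.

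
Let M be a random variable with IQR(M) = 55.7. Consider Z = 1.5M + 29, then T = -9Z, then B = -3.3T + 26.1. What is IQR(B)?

IQR(B) = 2481.435

IQR(Z) = |1.5|·55.7 = 83.55.
IQR(T) = |-9|·83.55 = 751.95.
IQR(B) = |-3.3|·751.95 = 2481.435.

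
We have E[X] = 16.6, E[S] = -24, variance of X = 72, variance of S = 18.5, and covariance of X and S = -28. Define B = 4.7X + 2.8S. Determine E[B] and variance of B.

E[B] = 4.7·E[X] + 2.8·E[S] = 4.7·16.6 + 2.8·(-24) = 10.82.
variance of B = a²·variance of X + b²·variance of S + 2ab·covariance of X and S with a = 4.7, b = 2.8.
= 4.7²·72 + 2.8²·18.5 + 2·4.7·2.8·(-28)
= 1590.48 + 145.04 + (-736.96) = 998.56.

E[B] = 10.82, variance of B = 998.56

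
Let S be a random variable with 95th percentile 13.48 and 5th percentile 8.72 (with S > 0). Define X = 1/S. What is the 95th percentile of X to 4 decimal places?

95th percentile of X = 0.1147

1/S is decreasing on S > 0, so percentile order reverses: P_{95}(X) uses P_{5}(S) = 8.72.
P_{95}(X) = 1/8.72 ≈ 0.1147.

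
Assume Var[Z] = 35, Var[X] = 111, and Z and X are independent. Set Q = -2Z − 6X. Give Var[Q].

Var[Q] = 4136

Var[Q] = a²·Var[Z] + b²·Var[X] + 2ab·Cov(Z, X) with a = -2, b = -6.
Independence gives Cov(Z, X) = 0.
= (-2)²·35 + (-6)²·111 + 2·(-2)·(-6)·0
= 140 + 3996 + 0 = 4136.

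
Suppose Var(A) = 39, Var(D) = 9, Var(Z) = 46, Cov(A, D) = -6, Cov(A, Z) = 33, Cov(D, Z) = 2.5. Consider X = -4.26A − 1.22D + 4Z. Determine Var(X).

Var(X) = a²·Var(A) + b²·Var(D) + c²·Var(Z) + 2ab·Cov(A, D) + 2ac·Cov(A, Z) + 2bc·Cov(D, Z), with a = -4.26, b = -1.22, c = 4.
= 707.7564 + 13.3956 + 736 + (-62.3664) + (-1124.64) + (-24.4)
= 245.7456.

Var(X) = 245.7456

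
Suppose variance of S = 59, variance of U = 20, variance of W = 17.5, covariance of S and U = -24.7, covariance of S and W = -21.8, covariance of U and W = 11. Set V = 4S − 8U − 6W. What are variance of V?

variance of V = a²·variance of S + b²·variance of U + c²·variance of W + 2ab·covariance of S and U + 2ac·covariance of S and W + 2bc·covariance of U and W, with a = 4, b = -8, c = -6.
= 944 + 1280 + 630 + 1580.8 + 1046.4 + 1056
= 6537.2.

variance of V = 6537.2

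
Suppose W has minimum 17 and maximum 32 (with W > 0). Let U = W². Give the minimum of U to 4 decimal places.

W² is increasing on this domain, so min(U) comes from min(W) = 17: min(U) = square(17) = 289.

min(U) = 289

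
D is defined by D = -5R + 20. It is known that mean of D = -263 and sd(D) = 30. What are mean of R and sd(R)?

From D = -5R + 20: mean of D = a·mean of R + b, so mean of R = (mean of D − b)/a = (-263 − 20)/(-5) = 56.6.
sd(D) = |a|·sd(R), so sd(R) = 30/|-5| = 6.

mean of R = 56.6, sd(R) = 6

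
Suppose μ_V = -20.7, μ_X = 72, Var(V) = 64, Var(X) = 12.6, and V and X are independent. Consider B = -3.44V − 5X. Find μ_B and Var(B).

μ_B = (-3.44)·μ_V + (-5)·μ_X = (-3.44)·(-20.7) + (-5)·72 = -288.792.
Var(B) = a²·Var(V) + b²·Var(X) + 2ab·Cov[V, X] with a = -3.44, b = -5.
Independence gives Cov[V, X] = 0.
= (-3.44)²·64 + (-5)²·12.6 + 2·(-3.44)·(-5)·0
= 757.3504 + 315 + 0 = 1072.3504.

μ_B = -288.792, Var(B) = 1072.3504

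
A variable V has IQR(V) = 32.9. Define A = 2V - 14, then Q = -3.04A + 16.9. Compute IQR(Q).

IQR(Q) = 200.032

IQR(A) = |2|·32.9 = 65.8.
IQR(Q) = |-3.04|·65.8 = 200.032.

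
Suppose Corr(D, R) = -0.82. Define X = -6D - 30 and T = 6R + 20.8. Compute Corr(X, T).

Linear rescalings preserve |correlation|; the slopes -6 and 6 have opposite signs, so the correlation flips sign: Corr(X, T) = −Corr(D, R) = 0.82.

Corr(X, T) = 0.82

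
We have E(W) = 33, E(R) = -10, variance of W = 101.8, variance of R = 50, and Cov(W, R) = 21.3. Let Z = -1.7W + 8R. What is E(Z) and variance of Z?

E(Z) = (-1.7)·E(W) + 8·E(R) = (-1.7)·33 + 8·(-10) = -136.1.
variance of Z = a²·variance of W + b²·variance of R + 2ab·Cov(W, R) with a = -1.7, b = 8.
= (-1.7)²·101.8 + 8²·50 + 2·(-1.7)·8·21.3
= 294.202 + 3200 + (-579.36) = 2914.842.

E(Z) = -136.1, variance of Z = 2914.842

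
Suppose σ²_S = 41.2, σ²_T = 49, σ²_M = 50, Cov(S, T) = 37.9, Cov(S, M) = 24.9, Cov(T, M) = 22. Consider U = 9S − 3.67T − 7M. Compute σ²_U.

σ²_U = 1936.4621

σ²_U = a²·σ²_S + b²·σ²_T + c²·σ²_M + 2ab·Cov(S, T) + 2ac·Cov(S, M) + 2bc·Cov(T, M), with a = 9, b = -3.67, c = -7.
= 3337.2 + 659.9761 + 2450 + (-2503.674) + (-3137.4) + 1130.36
= 1936.4621.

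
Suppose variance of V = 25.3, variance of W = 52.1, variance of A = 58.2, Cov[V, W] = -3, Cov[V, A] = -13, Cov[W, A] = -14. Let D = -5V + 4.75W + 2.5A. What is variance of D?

variance of D = 2306.75625

variance of D = a²·variance of V + b²·variance of W + c²·variance of A + 2ab·Cov[V, W] + 2ac·Cov[V, A] + 2bc·Cov[W, A], with a = -5, b = 4.75, c = 2.5.
= 632.5 + 1175.50625 + 363.75 + 142.5 + 325 + (-332.5)
= 2306.75625.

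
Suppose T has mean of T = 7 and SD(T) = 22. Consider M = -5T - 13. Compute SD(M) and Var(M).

SD(M) = 110, Var(M) = 12100

M = -5T - 13 is linear with a = -5, b = -13.
SD(M) = |a|·SD(T) = |-5|·22 = 110.
Var(T) = 22² = 484.
Var(M) = a²·Var(T) = (-5)²·484 = 12100 (the additive constant -13 does not affect variance).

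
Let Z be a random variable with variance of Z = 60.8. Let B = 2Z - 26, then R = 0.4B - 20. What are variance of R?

variance of B = 2²·60.8 = 243.2.
variance of R = 0.4²·243.2 = 38.912.

variance of R = 38.912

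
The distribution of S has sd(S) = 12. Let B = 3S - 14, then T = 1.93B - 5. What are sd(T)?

sd(B) = |3|·12 = 36.
sd(T) = |1.93|·36 = 69.48.

sd(T) = 69.48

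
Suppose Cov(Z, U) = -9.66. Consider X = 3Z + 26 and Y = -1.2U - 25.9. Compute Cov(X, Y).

Cov(X, Y) = a·c·Cov(Z, U) = 3·(-1.2)·(-9.66) = 34.776. Additive constants drop out.

Cov(X, Y) = 34.776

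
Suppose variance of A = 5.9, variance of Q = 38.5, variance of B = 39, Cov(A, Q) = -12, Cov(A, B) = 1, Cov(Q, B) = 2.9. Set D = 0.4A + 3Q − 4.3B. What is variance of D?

variance of D = a²·variance of A + b²·variance of Q + c²·variance of B + 2ab·Cov(A, Q) + 2ac·Cov(A, B) + 2bc·Cov(Q, B), with a = 0.4, b = 3, c = -4.3.
= 0.944 + 346.5 + 721.11 + (-28.8) + (-3.44) + (-74.82)
= 961.494.

variance of D = 961.494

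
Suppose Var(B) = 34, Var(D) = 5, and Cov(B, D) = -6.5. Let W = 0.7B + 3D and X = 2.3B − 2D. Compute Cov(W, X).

Cov(W, X) = -11.01

By bilinearity, Cov(W, X) = ac·Var(B) + bd·Var(D) + (ad+bc)·Cov(B, D), with a=0.7, b=3, c=2.3, d=-2.
ac·Var(B) = 0.7·2.3·34 = 54.74
bd·Var(D) = 3·(-2)·5 = -30
(ad+bc)·Cov(B, D) = (5.5)·(-6.5) = -35.75
Cov(W, X) = 54.74 + (-30) + (-35.75) = -11.01.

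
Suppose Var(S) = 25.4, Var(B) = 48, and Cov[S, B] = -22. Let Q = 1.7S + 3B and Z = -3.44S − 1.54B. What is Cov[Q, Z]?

Cov[Q, Z] = -85.6632

By bilinearity, Cov[Q, Z] = ac·Var(S) + bd·Var(B) + (ad+bc)·Cov[S, B], with a=1.7, b=3, c=-3.44, d=-1.54.
ac·Var(S) = 1.7·(-3.44)·25.4 = -148.5392
bd·Var(B) = 3·(-1.54)·48 = -221.76
(ad+bc)·Cov[S, B] = (-12.938)·(-22) = 284.636
Cov[Q, Z] = -148.5392 + (-221.76) + 284.636 = -85.6632.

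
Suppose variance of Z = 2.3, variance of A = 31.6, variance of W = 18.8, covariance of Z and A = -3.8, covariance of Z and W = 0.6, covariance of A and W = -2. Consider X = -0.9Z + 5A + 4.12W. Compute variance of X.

variance of X = 1058.33212

variance of X = a²·variance of Z + b²·variance of A + c²·variance of W + 2ab·covariance of Z and A + 2ac·covariance of Z and W + 2bc·covariance of A and W, with a = -0.9, b = 5, c = 4.12.
= 1.863 + 790 + 319.11872 + 34.2 + (-4.4496) + (-82.4)
= 1058.33212.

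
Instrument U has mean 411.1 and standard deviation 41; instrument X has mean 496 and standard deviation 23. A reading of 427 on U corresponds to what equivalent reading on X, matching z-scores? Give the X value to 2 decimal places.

z = (427 − 411.1)/41 ≈ 0.3878.
X = 496 + z·23 = 496 + (427 − 411.1)·23/41 ≈ 504.92.

X = 504.92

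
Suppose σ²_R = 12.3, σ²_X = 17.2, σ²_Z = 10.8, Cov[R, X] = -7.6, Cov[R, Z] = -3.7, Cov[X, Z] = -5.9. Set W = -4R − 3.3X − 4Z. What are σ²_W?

σ²_W = a²·σ²_R + b²·σ²_X + c²·σ²_Z + 2ab·Cov[R, X] + 2ac·Cov[R, Z] + 2bc·Cov[X, Z], with a = -4, b = -3.3, c = -4.
= 196.8 + 187.308 + 172.8 + (-200.64) + (-118.4) + (-155.76)
= 82.108.

σ²_W = 82.108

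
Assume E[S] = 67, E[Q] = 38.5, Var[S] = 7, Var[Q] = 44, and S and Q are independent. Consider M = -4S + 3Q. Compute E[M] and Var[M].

E[M] = -152.5, Var[M] = 508

E[M] = (-4)·E[S] + 3·E[Q] = (-4)·67 + 3·38.5 = -152.5.
Var[M] = a²·Var[S] + b²·Var[Q] + 2ab·covariance of S and Q with a = -4, b = 3.
Independence gives covariance of S and Q = 0.
= (-4)²·7 + 3²·44 + 2·(-4)·3·0
= 112 + 396 + 0 = 508.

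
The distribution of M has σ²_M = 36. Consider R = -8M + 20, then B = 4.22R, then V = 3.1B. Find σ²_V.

σ²_R = (-8)²·36 = 2304.
σ²_B = 4.22²·2304 = 41030.5536.
σ²_V = 3.1²·41030.5536 = 394303.620096.

σ²_V = 394303.620096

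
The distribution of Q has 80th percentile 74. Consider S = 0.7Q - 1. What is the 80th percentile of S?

80th percentile of S = 50.8

Since a = 0.7 > 0 the transformation is increasing, so the 80th percentile of S = a·(P_{80} of Q) + b = 0.7·74 + (-1) = 50.8.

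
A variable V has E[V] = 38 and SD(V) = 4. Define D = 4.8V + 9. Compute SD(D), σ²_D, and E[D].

SD(D) = 19.2, σ²_D = 368.64, E[D] = 191.4

D = 4.8V + 9 is linear with a = 4.8, b = 9.
SD(D) = |a|·SD(V) = |4.8|·4 = 19.2.
σ²_V = 4² = 16.
σ²_D = a²·σ²_V = 4.8²·16 = 368.64 (the additive constant 9 does not affect variance).
E[D] = a·E[V] + b = 4.8·38 + 9 = 191.4.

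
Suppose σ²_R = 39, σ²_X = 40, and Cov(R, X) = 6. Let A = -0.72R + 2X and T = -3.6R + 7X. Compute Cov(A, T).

By bilinearity, Cov(A, T) = ac·σ²_R + bd·σ²_X + (ad+bc)·Cov(R, X), with a=-0.72, b=2, c=-3.6, d=7.
ac·σ²_R = (-0.72)·(-3.6)·39 = 101.088
bd·σ²_X = 2·7·40 = 560
(ad+bc)·Cov(R, X) = (-12.24)·6 = -73.44
Cov(A, T) = 101.088 + 560 + (-73.44) = 587.648.

Cov(A, T) = 587.648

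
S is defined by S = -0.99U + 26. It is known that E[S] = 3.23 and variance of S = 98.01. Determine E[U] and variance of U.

E[U] = 23, variance of U = 100

From S = -0.99U + 26: E[S] = a·E[U] + b, so E[U] = (E[S] − b)/a = (3.23 − 26)/(-0.99) = 23.
variance of S = a²·variance of U, so variance of U = 98.01/(-0.99)² = 100.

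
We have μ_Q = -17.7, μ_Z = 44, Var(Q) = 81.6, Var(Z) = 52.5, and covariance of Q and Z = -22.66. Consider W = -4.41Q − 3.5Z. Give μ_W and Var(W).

μ_W = -75.943, Var(W) = 1530.57576

μ_W = (-4.41)·μ_Q + (-3.5)·μ_Z = (-4.41)·(-17.7) + (-3.5)·44 = -75.943.
Var(W) = a²·Var(Q) + b²·Var(Z) + 2ab·covariance of Q and Z with a = -4.41, b = -3.5.
= (-4.41)²·81.6 + (-3.5)²·52.5 + 2·(-4.41)·(-3.5)·(-22.66)
= 1586.96496 + 643.125 + (-699.5142) = 1530.57576.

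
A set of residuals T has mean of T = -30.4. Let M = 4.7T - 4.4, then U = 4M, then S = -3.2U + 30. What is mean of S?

mean of S = 1915.184

mean of M = 4.7·(-30.4) + (-4.4) = -147.28.
mean of U = 4·(-147.28) = -589.12.
mean of S = (-3.2)·(-589.12) + 30 = 1915.184.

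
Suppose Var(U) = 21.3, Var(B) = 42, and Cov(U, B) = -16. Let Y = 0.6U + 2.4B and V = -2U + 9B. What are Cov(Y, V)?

Cov(Y, V) = 872.04

By bilinearity, Cov(Y, V) = ac·Var(U) + bd·Var(B) + (ad+bc)·Cov(U, B), with a=0.6, b=2.4, c=-2, d=9.
ac·Var(U) = 0.6·(-2)·21.3 = -25.56
bd·Var(B) = 2.4·9·42 = 907.2
(ad+bc)·Cov(U, B) = (0.6)·(-16) = -9.6
Cov(Y, V) = -25.56 + 907.2 + (-9.6) = 872.04.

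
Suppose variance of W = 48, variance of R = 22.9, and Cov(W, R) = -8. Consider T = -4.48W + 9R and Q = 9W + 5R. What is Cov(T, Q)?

By bilinearity, Cov(T, Q) = ac·variance of W + bd·variance of R + (ad+bc)·Cov(W, R), with a=-4.48, b=9, c=9, d=5.
ac·variance of W = (-4.48)·9·48 = -1935.36
bd·variance of R = 9·5·22.9 = 1030.5
(ad+bc)·Cov(W, R) = (58.6)·(-8) = -468.8
Cov(T, Q) = -1935.36 + 1030.5 + (-468.8) = -1373.66.

Cov(T, Q) = -1373.66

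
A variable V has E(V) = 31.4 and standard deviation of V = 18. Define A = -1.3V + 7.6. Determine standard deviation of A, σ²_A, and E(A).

standard deviation of A = 23.4, σ²_A = 547.56, E(A) = -33.22

A = -1.3V + 7.6 is linear with a = -1.3, b = 7.6.
standard deviation of A = |a|·standard deviation of V = |-1.3|·18 = 23.4.
σ²_V = 18² = 324.
σ²_A = a²·σ²_V = (-1.3)²·324 = 547.56 (the additive constant 7.6 does not affect variance).
E(A) = a·E(V) + b = (-1.3)·31.4 + 7.6 = -33.22.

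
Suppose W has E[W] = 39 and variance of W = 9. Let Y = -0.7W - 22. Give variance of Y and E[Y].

variance of Y = 4.41, E[Y] = -49.3

Y = -0.7W - 22 is linear with a = -0.7, b = -22.
variance of Y = a²·variance of W = (-0.7)²·9 = 4.41 (the additive constant -22 does not affect variance).
E[Y] = a·E[W] + b = (-0.7)·39 + (-22) = -49.3.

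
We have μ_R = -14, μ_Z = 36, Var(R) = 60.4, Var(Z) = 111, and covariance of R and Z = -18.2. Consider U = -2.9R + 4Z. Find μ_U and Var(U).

μ_U = (-2.9)·μ_R + 4·μ_Z = (-2.9)·(-14) + 4·36 = 184.6.
Var(U) = a²·Var(R) + b²·Var(Z) + 2ab·covariance of R and Z with a = -2.9, b = 4.
= (-2.9)²·60.4 + 4²·111 + 2·(-2.9)·4·(-18.2)
= 507.964 + 1776 + 422.24 = 2706.204.

μ_U = 184.6, Var(U) = 2706.204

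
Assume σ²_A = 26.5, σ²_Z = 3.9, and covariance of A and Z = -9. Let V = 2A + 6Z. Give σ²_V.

σ²_V = 30.4

σ²_V = a²·σ²_A + b²·σ²_Z + 2ab·covariance of A and Z with a = 2, b = 6.
= 2²·26.5 + 6²·3.9 + 2·2·6·(-9)
= 106 + 140.4 + (-216) = 30.4.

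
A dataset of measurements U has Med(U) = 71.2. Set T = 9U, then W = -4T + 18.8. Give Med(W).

Med(W) = -2544.4

Med(T) = 9·71.2 = 640.8.
Med(W) = (-4)·640.8 + 18.8 = -2544.4.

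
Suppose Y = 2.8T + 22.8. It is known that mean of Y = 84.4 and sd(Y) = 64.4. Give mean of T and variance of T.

From Y = 2.8T + 22.8: mean of Y = a·mean of T + b, so mean of T = (mean of Y − b)/a = (84.4 − 22.8)/2.8 = 22.
variance of Y = 64.4² = 4147.36.
variance of Y = a²·variance of T, so variance of T = 4147.36/2.8² = 529.

mean of T = 22, variance of T = 529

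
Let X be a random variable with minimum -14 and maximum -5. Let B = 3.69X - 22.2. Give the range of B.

Range of X = -5 − (-14) = 9.
Range(B) = |a|·Range(X) = |3.69|·9 = 33.21.

Range(B) = 33.21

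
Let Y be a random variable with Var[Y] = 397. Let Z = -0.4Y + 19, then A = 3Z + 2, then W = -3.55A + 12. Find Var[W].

Var[Z] = (-0.4)²·397 = 63.52.
Var[A] = 3²·63.52 = 571.68.
Var[W] = (-3.55)²·571.68 = 7204.5972.

Var[W] = 7204.5972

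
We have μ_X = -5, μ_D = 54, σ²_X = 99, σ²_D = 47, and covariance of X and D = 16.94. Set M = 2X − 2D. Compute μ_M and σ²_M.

μ_M = -118, σ²_M = 448.48

μ_M = 2·μ_X + (-2)·μ_D = 2·(-5) + (-2)·54 = -118.
σ²_M = a²·σ²_X + b²·σ²_D + 2ab·covariance of X and D with a = 2, b = -2.
= 2²·99 + (-2)²·47 + 2·2·(-2)·16.94
= 396 + 188 + (-135.52) = 448.48.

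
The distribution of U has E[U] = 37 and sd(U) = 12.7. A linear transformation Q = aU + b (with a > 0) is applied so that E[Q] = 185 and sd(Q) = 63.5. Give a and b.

sd(Q) = a·sd(U) (a > 0), so a = 63.5/12.7 = 5.
E[Q] = a·E[U] + b, so b = 185 − 5·37 = 0.

a = 5, b = 0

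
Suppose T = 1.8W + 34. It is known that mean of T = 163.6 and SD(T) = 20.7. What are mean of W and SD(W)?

From T = 1.8W + 34: mean of T = a·mean of W + b, so mean of W = (mean of T − b)/a = (163.6 − 34)/1.8 = 72.
SD(T) = |a|·SD(W), so SD(W) = 20.7/|1.8| = 11.5.

mean of W = 72, SD(W) = 11.5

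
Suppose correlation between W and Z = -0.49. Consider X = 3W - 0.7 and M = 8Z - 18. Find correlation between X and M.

correlation between X and M = -0.49

Linear rescalings preserve correlation up to sign; here the slopes 3 and 8 have the same sign, so correlation between X and M = correlation between W and Z = -0.49.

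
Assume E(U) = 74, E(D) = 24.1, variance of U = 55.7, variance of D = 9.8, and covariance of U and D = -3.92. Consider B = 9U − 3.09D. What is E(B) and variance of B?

E(B) = 9·E(U) + (-3.09)·E(D) = 9·74 + (-3.09)·24.1 = 591.531.
variance of B = a²·variance of U + b²·variance of D + 2ab·covariance of U and D with a = 9, b = -3.09.
= 9²·55.7 + (-3.09)²·9.8 + 2·9·(-3.09)·(-3.92)
= 4511.7 + 93.57138 + 218.0304 = 4823.30178.

E(B) = 591.531, variance of B = 4823.30178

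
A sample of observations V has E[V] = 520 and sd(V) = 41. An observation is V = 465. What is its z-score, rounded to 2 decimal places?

z = (V − E[V]) / sd(V) = (465 − 520) / 41 ≈ -1.34.

z = -1.34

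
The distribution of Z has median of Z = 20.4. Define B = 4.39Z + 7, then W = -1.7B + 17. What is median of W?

median of B = 4.39·20.4 + 7 = 96.556.
median of W = (-1.7)·96.556 + 17 = -147.1452.

median of W = -147.1452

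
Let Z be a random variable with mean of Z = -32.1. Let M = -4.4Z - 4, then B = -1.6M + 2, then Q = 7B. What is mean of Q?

mean of Q = -1523.088

mean of M = (-4.4)·(-32.1) + (-4) = 137.24.
mean of B = (-1.6)·137.24 + 2 = -217.584.
mean of Q = 7·(-217.584) = -1523.088.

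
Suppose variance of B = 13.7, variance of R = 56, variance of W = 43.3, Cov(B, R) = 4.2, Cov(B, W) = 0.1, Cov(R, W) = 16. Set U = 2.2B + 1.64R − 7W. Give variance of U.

variance of U = a²·variance of B + b²·variance of R + c²·variance of W + 2ab·Cov(B, R) + 2ac·Cov(B, W) + 2bc·Cov(R, W), with a = 2.2, b = 1.64, c = -7.
= 66.308 + 150.6176 + 2121.7 + 30.3072 + (-3.08) + (-367.36)
= 1998.4928.

variance of U = 1998.4928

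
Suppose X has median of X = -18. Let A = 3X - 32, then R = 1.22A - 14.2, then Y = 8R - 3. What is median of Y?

median of Y = -955.96

median of A = 3·(-18) + (-32) = -86.
median of R = 1.22·(-86) + (-14.2) = -119.12.
median of Y = 8·(-119.12) + (-3) = -955.96.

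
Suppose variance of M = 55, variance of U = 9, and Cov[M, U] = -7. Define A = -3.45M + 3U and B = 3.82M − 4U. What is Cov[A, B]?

By bilinearity, Cov[A, B] = ac·variance of M + bd·variance of U + (ad+bc)·Cov[M, U], with a=-3.45, b=3, c=3.82, d=-4.
ac·variance of M = (-3.45)·3.82·55 = -724.845
bd·variance of U = 3·(-4)·9 = -108
(ad+bc)·Cov[M, U] = (25.26)·(-7) = -176.82
Cov[A, B] = -724.845 + (-108) + (-176.82) = -1009.665.

Cov[A, B] = -1009.665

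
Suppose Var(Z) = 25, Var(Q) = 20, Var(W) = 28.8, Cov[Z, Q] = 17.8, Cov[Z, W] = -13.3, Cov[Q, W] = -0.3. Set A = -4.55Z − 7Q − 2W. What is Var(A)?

Var(A) = 2496.1625

Var(A) = a²·Var(Z) + b²·Var(Q) + c²·Var(W) + 2ab·Cov[Z, Q] + 2ac·Cov[Z, W] + 2bc·Cov[Q, W], with a = -4.55, b = -7, c = -2.
= 517.5625 + 980 + 115.2 + 1133.86 + (-242.06) + (-8.4)
= 2496.1625.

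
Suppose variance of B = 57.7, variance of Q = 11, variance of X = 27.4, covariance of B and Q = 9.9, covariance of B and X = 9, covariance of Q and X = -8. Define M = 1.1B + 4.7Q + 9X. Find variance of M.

variance of M = a²·variance of B + b²·variance of Q + c²·variance of X + 2ab·covariance of B and Q + 2ac·covariance of B and X + 2bc·covariance of Q and X, with a = 1.1, b = 4.7, c = 9.
= 69.817 + 242.99 + 2219.4 + 102.366 + 178.2 + (-676.8)
= 2135.973.

variance of M = 2135.973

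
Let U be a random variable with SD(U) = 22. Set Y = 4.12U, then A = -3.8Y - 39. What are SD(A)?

SD(Y) = |4.12|·22 = 90.64.
SD(A) = |-3.8|·90.64 = 344.432.

SD(A) = 344.432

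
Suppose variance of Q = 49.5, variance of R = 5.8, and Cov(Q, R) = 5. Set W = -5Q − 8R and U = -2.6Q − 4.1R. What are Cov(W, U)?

By bilinearity, Cov(W, U) = ac·variance of Q + bd·variance of R + (ad+bc)·Cov(Q, R), with a=-5, b=-8, c=-2.6, d=-4.1.
ac·variance of Q = (-5)·(-2.6)·49.5 = 643.5
bd·variance of R = (-8)·(-4.1)·5.8 = 190.24
(ad+bc)·Cov(Q, R) = (41.3)·5 = 206.5
Cov(W, U) = 643.5 + 190.24 + 206.5 = 1040.24.

Cov(W, U) = 1040.24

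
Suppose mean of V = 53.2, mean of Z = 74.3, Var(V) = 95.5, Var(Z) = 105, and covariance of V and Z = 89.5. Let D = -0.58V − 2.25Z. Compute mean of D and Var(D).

mean of D = (-0.58)·mean of V + (-2.25)·mean of Z = (-0.58)·53.2 + (-2.25)·74.3 = -198.031.
Var(D) = a²·Var(V) + b²·Var(Z) + 2ab·covariance of V and Z with a = -0.58, b = -2.25.
= (-0.58)²·95.5 + (-2.25)²·105 + 2·(-0.58)·(-2.25)·89.5
= 32.1262 + 531.5625 + 233.595 = 797.2837.

mean of D = -198.031, Var(D) = 797.2837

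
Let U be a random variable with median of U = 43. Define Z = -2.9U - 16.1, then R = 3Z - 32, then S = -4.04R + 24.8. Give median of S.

median of Z = (-2.9)·43 + (-16.1) = -140.8.
median of R = 3·(-140.8) + (-32) = -454.4.
median of S = (-4.04)·(-454.4) + 24.8 = 1860.576.

median of S = 1860.576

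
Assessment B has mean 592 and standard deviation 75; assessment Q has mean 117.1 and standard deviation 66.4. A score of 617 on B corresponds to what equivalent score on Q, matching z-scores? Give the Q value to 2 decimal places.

z = (617 − 592)/75 ≈ 0.3333.
Q = 117.1 + z·66.4 = 117.1 + (617 − 592)·66.4/75 ≈ 139.23.

Q = 139.23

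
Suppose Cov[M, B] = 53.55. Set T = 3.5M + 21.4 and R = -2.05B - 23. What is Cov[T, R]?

Cov[T, R] = -384.22125

Cov[T, R] = a·c·Cov[M, B] = 3.5·(-2.05)·53.55 = -384.22125. Additive constants drop out.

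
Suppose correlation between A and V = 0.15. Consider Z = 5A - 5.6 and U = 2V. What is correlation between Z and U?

correlation between Z and U = 0.15

Linear rescalings preserve correlation up to sign; here the slopes 5 and 2 have the same sign, so correlation between Z and U = correlation between A and V = 0.15.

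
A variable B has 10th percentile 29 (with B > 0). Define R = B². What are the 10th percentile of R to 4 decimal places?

10th percentile of R = 841

B² is increasing, so P_{10}(R) = g(P_{10}(B)) = 841.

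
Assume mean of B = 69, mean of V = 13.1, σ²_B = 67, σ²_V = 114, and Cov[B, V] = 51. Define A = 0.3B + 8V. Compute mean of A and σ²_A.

mean of A = 125.5, σ²_A = 7546.83

mean of A = 0.3·mean of B + 8·mean of V = 0.3·69 + 8·13.1 = 125.5.
σ²_A = a²·σ²_B + b²·σ²_V + 2ab·Cov[B, V] with a = 0.3, b = 8.
= 0.3²·67 + 8²·114 + 2·0.3·8·51
= 6.03 + 7296 + 244.8 = 7546.83.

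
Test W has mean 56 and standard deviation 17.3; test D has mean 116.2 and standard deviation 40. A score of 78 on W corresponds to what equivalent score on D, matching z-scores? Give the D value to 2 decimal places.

D = 167.07

z = (78 − 56)/17.3 ≈ 1.2717.
D = 116.2 + z·40 = 116.2 + (78 − 56)·40/17.3 ≈ 167.07.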